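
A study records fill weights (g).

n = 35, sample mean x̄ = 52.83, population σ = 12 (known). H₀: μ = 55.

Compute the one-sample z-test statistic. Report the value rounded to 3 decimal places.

SE = σ/√n = 12/√35 = 2.0284
z = (x̄−μ₀)/SE = (52.83−55)/2.0284 = -1.0698

test statistic = -1.070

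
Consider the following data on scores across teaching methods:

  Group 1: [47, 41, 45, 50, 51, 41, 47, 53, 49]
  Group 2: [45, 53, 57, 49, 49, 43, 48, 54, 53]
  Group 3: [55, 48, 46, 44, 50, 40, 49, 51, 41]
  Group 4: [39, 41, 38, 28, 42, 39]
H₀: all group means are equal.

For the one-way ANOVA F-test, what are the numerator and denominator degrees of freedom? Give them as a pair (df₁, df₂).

degrees of freedom = [3, 29]

k = 4 groups, N = 33 total
df = (k−1, N−k) = (4−1, 33−4) = (3, 29)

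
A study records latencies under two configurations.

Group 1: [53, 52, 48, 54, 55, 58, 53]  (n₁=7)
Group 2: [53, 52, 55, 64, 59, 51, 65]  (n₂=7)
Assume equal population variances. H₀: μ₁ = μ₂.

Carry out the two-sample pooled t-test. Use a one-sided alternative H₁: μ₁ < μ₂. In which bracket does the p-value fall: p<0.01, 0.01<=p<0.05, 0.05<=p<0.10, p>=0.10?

p-value bracket: 0.05<=p<0.10

x̄₁=53.286, s₁=3.039, n₁=7
x̄₂=57.000, s₂=5.745, n₂=7
s_p² = [6·3.039² + 6·5.745²]/12 = 21.1190
SE = √(s_p²·(1/7+1/7)) = 2.4564
t = (53.286−57.000)/2.4564 = -1.5121
df = 12
p-value (one-sided, H₁ less) = 0.07820
→ bracket: 0.05<=p<0.10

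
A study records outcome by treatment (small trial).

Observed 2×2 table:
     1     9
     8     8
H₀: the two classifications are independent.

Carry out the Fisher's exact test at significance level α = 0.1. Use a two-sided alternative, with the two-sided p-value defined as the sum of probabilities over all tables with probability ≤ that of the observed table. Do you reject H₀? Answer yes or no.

reject H₀: yes

Margins: r₁=10, r₂=16, c₁=9, c₂=17, n=26
p_obs = C(10,1)·C(16,8)/C(26,9); sum pmf over tables with pmf ≤ p_obs
p-value (two-sided) = 0.08733
At α=0.1: p < α → reject H₀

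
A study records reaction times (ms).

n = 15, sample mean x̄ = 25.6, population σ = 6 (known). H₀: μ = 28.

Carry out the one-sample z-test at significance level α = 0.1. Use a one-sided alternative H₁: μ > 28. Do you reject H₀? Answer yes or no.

reject H₀: no

SE = σ/√n = 6/√15 = 1.5492
z = (x̄−μ₀)/SE = (25.6−28)/1.5492 = -1.5492
p-value (one-sided, H₁ greater) = 0.93933
At α=0.1: p ≥ α → fail to reject H₀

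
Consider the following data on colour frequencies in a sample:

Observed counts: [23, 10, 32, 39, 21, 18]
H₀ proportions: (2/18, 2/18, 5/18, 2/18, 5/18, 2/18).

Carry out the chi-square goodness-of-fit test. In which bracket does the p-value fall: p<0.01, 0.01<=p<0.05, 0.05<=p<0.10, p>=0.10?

p-value bracket: p<0.01

n = 143; E_i = n·p_i = [15.89, 15.89, 39.72, 15.89, 39.72, 15.89]
χ² = (23−15.89)²/15.89 + (10−15.89)²/15.89 + (32−39.72)²/39.72 + (39−15.89)²/15.89 + (21−39.72)²/39.72 + (18−15.89)²/15.89 = 49.5874
df = 5
p-value (upper-tail) = 0.00000
→ bracket: p<0.01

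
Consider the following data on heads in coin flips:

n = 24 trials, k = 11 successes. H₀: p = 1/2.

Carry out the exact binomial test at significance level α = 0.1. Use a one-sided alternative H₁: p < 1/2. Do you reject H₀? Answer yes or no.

reject H₀: no

Exact binomial: n=24, k=11, p₀=1/2=0.5000
P(X≤11) from Σ C(n,i)·p₀^i·(1−p₀)^(n−i)
p-value (one-sided, H₁ less) = 0.41941
At α=0.1: p ≥ α → fail to reject H₀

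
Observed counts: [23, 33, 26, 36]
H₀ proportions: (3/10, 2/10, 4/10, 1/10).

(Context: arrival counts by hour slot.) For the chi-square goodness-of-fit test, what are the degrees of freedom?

df = k − 1 = 4 − 1 = 3

degrees of freedom = 3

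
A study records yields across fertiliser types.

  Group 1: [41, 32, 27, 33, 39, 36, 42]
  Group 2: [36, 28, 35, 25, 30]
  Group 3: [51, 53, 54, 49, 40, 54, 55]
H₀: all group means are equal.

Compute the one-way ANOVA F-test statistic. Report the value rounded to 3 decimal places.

test statistic = 25.913

Group means [35.71, 30.80, 50.86], grand mean 40.000
SSB = Σnᵢ(x̄ᵢ−x̄)² = 1376.914; SSW = ΣΣ(x−x̄ᵢ)² = 425.086
MSB = 1376.914/2 = 688.4571; MSW = 425.086/16 = 26.5679
F = MSB/MSW = 25.9132
df = (2, 16)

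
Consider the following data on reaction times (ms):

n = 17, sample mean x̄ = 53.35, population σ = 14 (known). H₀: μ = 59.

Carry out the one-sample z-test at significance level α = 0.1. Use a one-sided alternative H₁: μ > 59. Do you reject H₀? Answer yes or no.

SE = σ/√n = 14/√17 = 3.3955
z = (x̄−μ₀)/SE = (53.35−59)/3.3955 = -1.6640
p-value (one-sided, H₁ greater) = 0.95194
At α=0.1: p ≥ α → fail to reject H₀

reject H₀: no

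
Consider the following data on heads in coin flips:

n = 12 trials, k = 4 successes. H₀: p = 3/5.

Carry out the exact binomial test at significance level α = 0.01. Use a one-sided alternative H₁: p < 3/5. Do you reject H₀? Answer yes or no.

Exact binomial: n=12, k=4, p₀=3/5=0.6000
P(X≤4) from Σ C(n,i)·p₀^i·(1−p₀)^(n−i)
p-value (one-sided, H₁ less) = 0.05731
At α=0.01: p ≥ α → fail to reject H₀

reject H₀: no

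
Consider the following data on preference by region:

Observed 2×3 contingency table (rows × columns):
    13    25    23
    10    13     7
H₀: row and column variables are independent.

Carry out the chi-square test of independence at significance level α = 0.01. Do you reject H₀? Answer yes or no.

reject H₀: no

Row totals [61, 30], col totals [23, 38, 30], n=91
χ² = (13−15.42)²/15.42 + (25−25.47)²/25.47 + (23−20.11)²/20.11 + (10−7.58)²/7.58 + (13−12.53)²/12.53 + (7−9.89)²/9.89 = 2.4364
df = 2
p-value (upper-tail) = 0.29576
At α=0.01: p ≥ α → fail to reject H₀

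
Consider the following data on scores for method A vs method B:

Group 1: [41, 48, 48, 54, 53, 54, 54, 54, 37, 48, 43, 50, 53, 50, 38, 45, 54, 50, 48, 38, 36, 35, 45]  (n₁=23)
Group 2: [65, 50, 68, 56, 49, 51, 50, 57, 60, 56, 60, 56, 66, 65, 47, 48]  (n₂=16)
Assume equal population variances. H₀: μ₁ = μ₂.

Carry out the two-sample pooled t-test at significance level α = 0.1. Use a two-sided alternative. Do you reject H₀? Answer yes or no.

x̄₁=46.783, s₁=6.515, n₁=23
x̄₂=56.500, s₂=6.957, n₂=16
s_p² = [22·6.515² + 15·6.957²]/37 = 44.8625
SE = √(s_p²·(1/23+1/16)) = 2.1805
t = (46.783−56.500)/2.1805 = -4.4566
df = 37
p-value (two-sided) = 0.00007
At α=0.1: p < α → reject H₀

reject H₀: yes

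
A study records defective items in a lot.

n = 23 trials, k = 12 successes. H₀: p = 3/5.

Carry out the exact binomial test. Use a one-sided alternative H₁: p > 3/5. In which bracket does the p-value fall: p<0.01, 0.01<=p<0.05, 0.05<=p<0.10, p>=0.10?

Exact binomial: n=23, k=12, p₀=3/5=0.6000
P(X≥12) from Σ C(n,i)·p₀^i·(1−p₀)^(n−i)
p-value (one-sided, H₁ greater) = 0.83636
→ bracket: p>=0.10

p-value bracket: p>=0.10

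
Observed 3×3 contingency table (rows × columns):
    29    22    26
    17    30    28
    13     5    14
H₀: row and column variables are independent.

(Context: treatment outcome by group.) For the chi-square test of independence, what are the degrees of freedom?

degrees of freedom = 4

df = (r−1)(c−1) = (3−1)·(3−1) = 4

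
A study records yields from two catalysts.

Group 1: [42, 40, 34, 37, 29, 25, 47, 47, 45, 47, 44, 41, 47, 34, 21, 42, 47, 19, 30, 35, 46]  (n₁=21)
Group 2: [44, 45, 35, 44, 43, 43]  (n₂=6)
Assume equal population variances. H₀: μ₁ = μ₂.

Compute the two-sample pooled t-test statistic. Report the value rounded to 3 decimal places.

x̄₁=38.048, s₁=8.958, n₁=21
x̄₂=42.333, s₂=3.670, n₂=6
s_p² = [20·8.958² + 5·3.670²]/25 = 66.8914
SE = √(s_p²·(1/21+1/6)) = 3.7860
t = (38.048−42.333)/3.7860 = -1.1320
df = 25

test statistic = -1.132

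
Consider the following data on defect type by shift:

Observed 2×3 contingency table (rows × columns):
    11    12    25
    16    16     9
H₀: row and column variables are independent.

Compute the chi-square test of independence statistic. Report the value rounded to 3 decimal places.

test statistic = 8.529

Row totals [48, 41], col totals [27, 28, 34], n=89
χ² = (11−14.56)²/14.56 + (12−15.10)²/15.10 + (25−18.34)²/18.34 + (16−12.44)²/12.44 + (16−12.90)²/12.90 + (9−15.66)²/15.66 = 8.5290
df = 2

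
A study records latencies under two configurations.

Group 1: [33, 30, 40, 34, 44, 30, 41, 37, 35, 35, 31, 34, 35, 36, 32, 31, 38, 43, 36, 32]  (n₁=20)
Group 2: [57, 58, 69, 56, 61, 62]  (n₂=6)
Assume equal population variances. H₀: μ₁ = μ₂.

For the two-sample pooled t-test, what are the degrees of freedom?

degrees of freedom = 24

df = n₁ + n₂ − 2 = 20 + 6 − 2 = 24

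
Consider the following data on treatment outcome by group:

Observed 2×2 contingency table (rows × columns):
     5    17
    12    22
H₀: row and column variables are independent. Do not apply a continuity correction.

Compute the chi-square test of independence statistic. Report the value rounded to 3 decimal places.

test statistic = 0.998

Row totals [22, 34], col totals [17, 39], n=56
χ² = (5−6.68)²/6.68 + (17−15.32)²/15.32 + (12−10.32)²/10.32 + (22−23.68)²/23.68 = 0.9978
df = 1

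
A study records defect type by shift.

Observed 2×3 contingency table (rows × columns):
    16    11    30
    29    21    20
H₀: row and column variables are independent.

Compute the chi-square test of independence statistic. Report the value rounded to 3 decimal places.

Row totals [57, 70], col totals [45, 32, 50], n=127
χ² = (16−20.20)²/20.20 + (11−14.36)²/14.36 + (30−22.44)²/22.44 + (29−24.80)²/24.80 + (21−17.64)²/17.64 + (20−27.56)²/27.56 = 7.6298
df = 2

test statistic = 7.630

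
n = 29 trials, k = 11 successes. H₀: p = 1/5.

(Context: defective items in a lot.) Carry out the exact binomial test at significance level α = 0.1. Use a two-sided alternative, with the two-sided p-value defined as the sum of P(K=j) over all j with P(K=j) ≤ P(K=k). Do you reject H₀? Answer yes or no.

Exact binomial: n=29, k=11, p₀=1/5=0.2000
P(X=j) = C(n,j)·p₀^j·(1−p₀)^(n−j); p = Σ P(X=j) over j with P(X=j) ≤ P(X=11)
p-value (two-sided) = 0.03247
At α=0.1: p < α → reject H₀

reject H₀: yes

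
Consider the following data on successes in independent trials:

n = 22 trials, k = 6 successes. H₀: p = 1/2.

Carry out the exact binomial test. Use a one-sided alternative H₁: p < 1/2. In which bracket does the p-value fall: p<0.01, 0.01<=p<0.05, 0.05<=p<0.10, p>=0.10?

p-value bracket: 0.01<=p<0.05

Exact binomial: n=22, k=6, p₀=1/2=0.5000
P(X≤6) from Σ C(n,i)·p₀^i·(1−p₀)^(n−i)
p-value (one-sided, H₁ less) = 0.02624
→ bracket: 0.01<=p<0.05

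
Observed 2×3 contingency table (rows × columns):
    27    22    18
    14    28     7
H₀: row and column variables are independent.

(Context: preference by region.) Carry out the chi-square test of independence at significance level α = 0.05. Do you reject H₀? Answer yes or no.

reject H₀: yes

Row totals [67, 49], col totals [41, 50, 25], n=116
χ² = (27−23.68)²/23.68 + (22−28.88)²/28.88 + (18−14.44)²/14.44 + (14−17.32)²/17.32 + (28−21.12)²/21.12 + (7−10.56)²/10.56 = 7.0588
df = 2
p-value (upper-tail) = 0.02932
At α=0.05: p < α → reject H₀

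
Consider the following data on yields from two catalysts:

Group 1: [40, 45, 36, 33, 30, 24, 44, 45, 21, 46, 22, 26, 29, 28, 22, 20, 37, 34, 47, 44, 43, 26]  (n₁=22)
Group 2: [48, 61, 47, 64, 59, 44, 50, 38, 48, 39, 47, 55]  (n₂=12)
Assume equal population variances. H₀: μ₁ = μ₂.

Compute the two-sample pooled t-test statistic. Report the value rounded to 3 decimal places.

x̄₁=33.727, s₁=9.367, n₁=22
x̄₂=50.000, s₂=8.257, n₂=12
s_p² = [21·9.367² + 11·8.257²]/32 = 81.0114
SE = √(s_p²·(1/22+1/12)) = 3.2301
t = (33.727−50.000)/3.2301 = -5.0379
df = 32

test statistic = -5.038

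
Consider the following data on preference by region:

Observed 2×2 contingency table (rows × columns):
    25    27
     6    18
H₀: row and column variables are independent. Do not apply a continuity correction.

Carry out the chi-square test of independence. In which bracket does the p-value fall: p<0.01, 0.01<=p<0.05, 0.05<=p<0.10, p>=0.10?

Row totals [52, 24], col totals [31, 45], n=76
χ² = (25−21.21)²/21.21 + (27−30.79)²/30.79 + (6−9.79)²/9.79 + (18−14.21)²/14.21 = 3.6208
df = 1
p-value (upper-tail) = 0.05706
→ bracket: 0.05<=p<0.10

p-value bracket: 0.05<=p<0.10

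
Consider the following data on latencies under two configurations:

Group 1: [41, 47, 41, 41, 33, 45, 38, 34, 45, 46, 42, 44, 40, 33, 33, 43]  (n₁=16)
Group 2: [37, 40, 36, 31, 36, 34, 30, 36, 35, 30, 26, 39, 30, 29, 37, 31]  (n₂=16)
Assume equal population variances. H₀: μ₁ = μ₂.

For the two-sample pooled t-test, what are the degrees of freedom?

df = n₁ + n₂ − 2 = 16 + 16 − 2 = 30

degrees of freedom = 30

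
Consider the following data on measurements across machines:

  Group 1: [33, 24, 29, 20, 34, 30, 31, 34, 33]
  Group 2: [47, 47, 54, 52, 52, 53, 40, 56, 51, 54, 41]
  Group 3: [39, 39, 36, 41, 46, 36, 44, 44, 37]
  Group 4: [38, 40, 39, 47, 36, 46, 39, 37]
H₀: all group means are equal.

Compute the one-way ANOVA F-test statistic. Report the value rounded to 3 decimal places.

Group means [29.78, 49.73, 40.22, 40.25], grand mean 40.514
SSB = Σnᵢ(x̄ᵢ−x̄)² = 1972.450; SSW = ΣΣ(x−x̄ᵢ)² = 698.793
MSB = 1972.450/3 = 657.4834; MSW = 698.793/33 = 21.1755
F = MSB/MSW = 31.0492
df = (3, 33)

test statistic = 31.049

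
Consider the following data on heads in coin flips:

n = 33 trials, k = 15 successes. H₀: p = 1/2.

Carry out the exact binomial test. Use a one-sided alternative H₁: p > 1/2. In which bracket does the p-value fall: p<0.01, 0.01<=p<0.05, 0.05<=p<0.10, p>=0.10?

p-value bracket: p>=0.10

Exact binomial: n=33, k=15, p₀=1/2=0.5000
P(X≥15) from Σ C(n,i)·p₀^i·(1−p₀)^(n−i)
p-value (one-sided, H₁ greater) = 0.75657
→ bracket: p>=0.10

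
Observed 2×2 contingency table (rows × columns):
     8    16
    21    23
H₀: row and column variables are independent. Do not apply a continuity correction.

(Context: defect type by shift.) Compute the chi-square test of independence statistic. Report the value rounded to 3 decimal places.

Row totals [24, 44], col totals [29, 39], n=68
χ² = (8−10.24)²/10.24 + (16−13.76)²/13.76 + (21−18.76)²/18.76 + (23−25.24)²/25.24 = 1.3154
df = 1

test statistic = 1.315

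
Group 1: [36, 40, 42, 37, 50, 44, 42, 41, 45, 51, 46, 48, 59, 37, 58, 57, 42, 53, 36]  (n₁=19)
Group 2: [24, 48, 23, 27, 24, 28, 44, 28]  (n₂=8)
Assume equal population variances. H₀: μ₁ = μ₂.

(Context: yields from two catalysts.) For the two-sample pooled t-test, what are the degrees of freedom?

df = n₁ + n₂ − 2 = 19 + 8 − 2 = 25

degrees of freedom = 25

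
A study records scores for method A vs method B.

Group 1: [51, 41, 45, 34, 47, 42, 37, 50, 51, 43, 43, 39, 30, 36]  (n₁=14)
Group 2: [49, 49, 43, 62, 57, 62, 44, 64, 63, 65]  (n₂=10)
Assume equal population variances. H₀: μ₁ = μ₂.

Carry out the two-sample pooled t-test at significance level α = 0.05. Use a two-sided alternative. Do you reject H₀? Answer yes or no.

x̄₁=42.071, s₁=6.451, n₁=14
x̄₂=55.800, s₂=8.677, n₂=10
s_p² = [13·6.451² + 9·8.677²]/22 = 55.3877
SE = √(s_p²·(1/14+1/10)) = 3.0814
t = (42.071−55.800)/3.0814 = -4.4553
df = 22
p-value (two-sided) = 0.00020
At α=0.05: p < α → reject H₀

reject H₀: yes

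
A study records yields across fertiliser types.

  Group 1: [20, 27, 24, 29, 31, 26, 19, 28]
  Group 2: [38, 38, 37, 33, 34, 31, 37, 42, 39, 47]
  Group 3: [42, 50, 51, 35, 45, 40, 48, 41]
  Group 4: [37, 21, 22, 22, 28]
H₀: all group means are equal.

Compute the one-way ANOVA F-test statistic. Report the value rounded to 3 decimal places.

test statistic = 23.193

Group means [25.50, 37.60, 44.00, 26.00], grand mean 34.258
SSB = Σnᵢ(x̄ᵢ−x̄)² = 1825.535; SSW = ΣΣ(x−x̄ᵢ)² = 708.400
MSB = 1825.535/3 = 608.5118; MSW = 708.400/27 = 26.2370
F = MSB/MSW = 23.1929
df = (3, 27)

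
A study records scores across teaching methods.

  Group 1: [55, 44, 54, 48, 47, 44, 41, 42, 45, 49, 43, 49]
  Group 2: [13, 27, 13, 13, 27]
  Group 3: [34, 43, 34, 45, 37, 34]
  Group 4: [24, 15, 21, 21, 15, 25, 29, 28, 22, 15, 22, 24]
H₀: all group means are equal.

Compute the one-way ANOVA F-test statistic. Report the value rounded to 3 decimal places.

test statistic = 61.856

Group means [46.75, 18.60, 37.83, 21.75], grand mean 32.629
SSB = Σnᵢ(x̄ᵢ−x̄)² = 4959.638; SSW = ΣΣ(x−x̄ᵢ)² = 828.533
MSB = 4959.638/3 = 1653.2127; MSW = 828.533/31 = 26.7269
F = MSB/MSW = 61.8558
df = (3, 31)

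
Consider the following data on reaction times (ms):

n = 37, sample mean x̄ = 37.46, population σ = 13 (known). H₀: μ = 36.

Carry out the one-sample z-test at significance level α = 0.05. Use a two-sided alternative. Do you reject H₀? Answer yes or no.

SE = σ/√n = 13/√37 = 2.1372
z = (x̄−μ₀)/SE = (37.46−36)/2.1372 = 0.6831
p-value (two-sided) = 0.49452
At α=0.05: p ≥ α → fail to reject H₀

reject H₀: no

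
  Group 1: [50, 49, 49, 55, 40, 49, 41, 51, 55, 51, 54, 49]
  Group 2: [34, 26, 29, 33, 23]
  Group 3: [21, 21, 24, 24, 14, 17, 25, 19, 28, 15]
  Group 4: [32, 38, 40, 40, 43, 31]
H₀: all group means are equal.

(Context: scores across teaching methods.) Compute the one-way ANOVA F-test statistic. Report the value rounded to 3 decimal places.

test statistic = 71.476

Group means [49.42, 29.00, 20.80, 37.33], grand mean 35.455
SSB = Σnᵢ(x̄ᵢ−x̄)² = 4716.332; SSW = ΣΣ(x−x̄ᵢ)² = 637.850
MSB = 4716.332/3 = 1572.1106; MSW = 637.850/29 = 21.9948
F = MSB/MSW = 71.4764
df = (3, 29)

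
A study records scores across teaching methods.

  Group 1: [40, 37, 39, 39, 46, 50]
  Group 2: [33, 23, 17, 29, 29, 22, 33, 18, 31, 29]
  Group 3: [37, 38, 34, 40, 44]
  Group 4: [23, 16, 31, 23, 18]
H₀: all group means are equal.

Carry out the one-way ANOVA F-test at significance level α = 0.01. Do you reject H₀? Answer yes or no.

reject H₀: yes

Group means [41.83, 26.40, 38.60, 22.20], grand mean 31.500
SSB = Σnᵢ(x̄ᵢ−x̄)² = 1585.267; SSW = ΣΣ(x−x̄ᵢ)² = 635.233
MSB = 1585.267/3 = 528.4222; MSW = 635.233/22 = 28.8742
F = MSB/MSW = 18.3008
df = (3, 22)
p-value (upper-tail) = 0.00000
At α=0.01: p < α → reject H₀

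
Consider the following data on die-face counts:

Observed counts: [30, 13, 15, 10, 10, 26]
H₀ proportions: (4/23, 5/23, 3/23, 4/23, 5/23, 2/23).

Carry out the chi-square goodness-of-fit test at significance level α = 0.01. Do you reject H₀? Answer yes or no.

n = 104; E_i = n·p_i = [18.09, 22.61, 13.57, 18.09, 22.61, 9.04]
χ² = (30−18.09)²/18.09 + (13−22.61)²/22.61 + (15−13.57)²/13.57 + (10−18.09)²/18.09 + (10−22.61)²/22.61 + (26−9.04)²/9.04 = 54.5231
df = 5
p-value (upper-tail) = 0.00000
At α=0.01: p < α → reject H₀

reject H₀: yes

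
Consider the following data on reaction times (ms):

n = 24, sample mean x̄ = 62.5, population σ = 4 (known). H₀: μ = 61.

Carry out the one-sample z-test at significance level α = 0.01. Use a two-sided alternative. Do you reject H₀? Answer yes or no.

SE = σ/√n = 4/√24 = 0.8165
z = (x̄−μ₀)/SE = (62.5−61)/0.8165 = 1.8371
p-value (two-sided) = 0.06619
At α=0.01: p ≥ α → fail to reject H₀

reject H₀: no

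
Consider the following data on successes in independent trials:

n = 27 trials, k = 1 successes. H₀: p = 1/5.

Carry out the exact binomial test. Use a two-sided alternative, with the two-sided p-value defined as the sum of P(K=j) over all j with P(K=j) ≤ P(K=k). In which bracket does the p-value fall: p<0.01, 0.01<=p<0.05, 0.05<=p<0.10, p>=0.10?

Exact binomial: n=27, k=1, p₀=1/5=0.2000
P(X=j) = C(n,j)·p₀^j·(1−p₀)^(n−j); p = Σ P(X=j) over j with P(X=j) ≤ P(X=1)
p-value (two-sided) = 0.02971
→ bracket: 0.01<=p<0.05

p-value bracket: 0.01<=p<0.05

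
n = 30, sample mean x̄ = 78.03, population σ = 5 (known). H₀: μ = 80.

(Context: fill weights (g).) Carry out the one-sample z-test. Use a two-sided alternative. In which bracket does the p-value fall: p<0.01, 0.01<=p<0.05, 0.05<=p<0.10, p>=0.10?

SE = σ/√n = 5/√30 = 0.9129
z = (x̄−μ₀)/SE = (78.03−80)/0.9129 = -2.1580
p-value (two-sided) = 0.03093
→ bracket: 0.01<=p<0.05

p-value bracket: 0.01<=p<0.05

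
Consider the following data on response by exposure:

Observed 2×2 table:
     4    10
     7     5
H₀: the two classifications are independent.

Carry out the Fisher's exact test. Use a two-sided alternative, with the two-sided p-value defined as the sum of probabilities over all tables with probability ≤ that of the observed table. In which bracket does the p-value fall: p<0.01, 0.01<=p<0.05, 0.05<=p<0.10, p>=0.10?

p-value bracket: p>=0.10

Margins: r₁=14, r₂=12, c₁=11, c₂=15, n=26
p_obs = C(14,4)·C(12,7)/C(26,11); sum pmf over tables with pmf ≤ p_obs
p-value (two-sided) = 0.23286
→ bracket: p>=0.10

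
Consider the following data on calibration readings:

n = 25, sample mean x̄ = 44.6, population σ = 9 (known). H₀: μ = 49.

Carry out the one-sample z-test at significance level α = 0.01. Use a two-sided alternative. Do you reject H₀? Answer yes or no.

reject H₀: no

SE = σ/√n = 9/√25 = 1.8000
z = (x̄−μ₀)/SE = (44.6−49)/1.8000 = -2.4444
p-value (two-sided) = 0.01451
At α=0.01: p ≥ α → fail to reject H₀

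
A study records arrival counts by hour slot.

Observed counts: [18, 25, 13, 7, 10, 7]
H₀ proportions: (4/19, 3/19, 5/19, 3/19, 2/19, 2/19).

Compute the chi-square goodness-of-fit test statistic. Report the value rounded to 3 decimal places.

n = 80; E_i = n·p_i = [16.84, 12.63, 21.05, 12.63, 8.42, 8.42]
χ² = (18−16.84)²/16.84 + (25−12.63)²/12.63 + (13−21.05)²/21.05 + (7−12.63)²/12.63 + (10−8.42)²/8.42 + (7−8.42)²/8.42 = 18.3171
df = 5

test statistic = 18.317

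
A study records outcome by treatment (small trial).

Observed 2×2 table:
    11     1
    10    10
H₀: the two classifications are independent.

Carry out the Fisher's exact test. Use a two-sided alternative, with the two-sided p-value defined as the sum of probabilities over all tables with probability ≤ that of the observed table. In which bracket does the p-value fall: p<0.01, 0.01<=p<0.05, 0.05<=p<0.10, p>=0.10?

Margins: r₁=12, r₂=20, c₁=21, c₂=11, n=32
p_obs = C(12,11)·C(20,10)/C(32,21); sum pmf over tables with pmf ≤ p_obs
p-value (two-sided) = 0.02319
→ bracket: 0.01<=p<0.05

p-value bracket: 0.01<=p<0.05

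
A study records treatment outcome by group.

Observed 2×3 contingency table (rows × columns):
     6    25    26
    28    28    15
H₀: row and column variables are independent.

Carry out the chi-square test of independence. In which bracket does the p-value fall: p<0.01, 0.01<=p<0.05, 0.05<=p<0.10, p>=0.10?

Row totals [57, 71], col totals [34, 53, 41], n=128
χ² = (6−15.14)²/15.14 + (25−23.60)²/23.60 + (26−18.26)²/18.26 + (28−18.86)²/18.86 + (28−29.40)²/29.40 + (15−22.74)²/22.74 = 16.0167
df = 2
p-value (upper-tail) = 0.00033
→ bracket: p<0.01

p-value bracket: p<0.01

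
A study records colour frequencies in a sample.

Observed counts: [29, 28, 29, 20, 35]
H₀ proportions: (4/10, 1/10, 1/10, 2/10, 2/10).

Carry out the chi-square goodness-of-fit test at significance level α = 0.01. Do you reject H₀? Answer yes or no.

n = 141; E_i = n·p_i = [56.40, 14.10, 14.10, 28.20, 28.20]
χ² = (29−56.40)²/56.40 + (28−14.10)²/14.10 + (29−14.10)²/14.10 + (20−28.20)²/28.20 + (35−28.20)²/28.20 = 46.7837
df = 4
p-value (upper-tail) = 0.00000
At α=0.01: p < α → reject H₀

reject H₀: yes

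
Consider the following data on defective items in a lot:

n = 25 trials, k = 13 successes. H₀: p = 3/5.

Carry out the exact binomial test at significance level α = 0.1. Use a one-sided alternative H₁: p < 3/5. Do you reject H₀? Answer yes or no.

Exact binomial: n=25, k=13, p₀=3/5=0.6000
P(X≤13) from Σ C(n,i)·p₀^i·(1−p₀)^(n−i)
p-value (one-sided, H₁ less) = 0.26772
At α=0.1: p ≥ α → fail to reject H₀

reject H₀: no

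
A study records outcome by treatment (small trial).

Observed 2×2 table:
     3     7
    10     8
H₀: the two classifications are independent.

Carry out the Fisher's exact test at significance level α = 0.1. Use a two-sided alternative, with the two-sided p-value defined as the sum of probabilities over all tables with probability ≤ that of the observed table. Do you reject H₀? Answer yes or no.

reject H₀: no

Margins: r₁=10, r₂=18, c₁=13, c₂=15, n=28
p_obs = C(10,3)·C(18,10)/C(28,13); sum pmf over tables with pmf ≤ p_obs
p-value (two-sided) = 0.25431
At α=0.1: p ≥ α → fail to reject H₀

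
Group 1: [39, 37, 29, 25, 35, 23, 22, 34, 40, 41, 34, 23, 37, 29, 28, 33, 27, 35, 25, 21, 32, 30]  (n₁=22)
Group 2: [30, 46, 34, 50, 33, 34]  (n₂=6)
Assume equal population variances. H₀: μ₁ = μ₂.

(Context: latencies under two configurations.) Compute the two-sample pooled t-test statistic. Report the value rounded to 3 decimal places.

x̄₁=30.864, s₁=6.120, n₁=22
x̄₂=37.833, s₂=8.110, n₂=6
s_p² = [21·6.120² + 5·8.110²]/26 = 42.9009
SE = √(s_p²·(1/22+1/6)) = 3.0167
t = (30.864−37.833)/3.0167 = -2.3104
df = 26

test statistic = -2.310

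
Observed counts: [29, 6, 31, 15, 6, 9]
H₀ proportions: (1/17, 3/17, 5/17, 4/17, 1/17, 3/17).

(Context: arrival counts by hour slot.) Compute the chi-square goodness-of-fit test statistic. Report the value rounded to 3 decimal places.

test statistic = 110.205

n = 96; E_i = n·p_i = [5.65, 16.94, 28.24, 22.59, 5.65, 16.94]
χ² = (29−5.65)²/5.65 + (6−16.94)²/16.94 + (31−28.24)²/28.24 + (15−22.59)²/22.59 + (6−5.65)²/5.65 + (9−16.94)²/16.94 = 110.2047
df = 5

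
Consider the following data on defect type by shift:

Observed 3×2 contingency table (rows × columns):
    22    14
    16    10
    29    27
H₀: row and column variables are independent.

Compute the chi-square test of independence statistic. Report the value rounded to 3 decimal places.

test statistic = 1.084

Row totals [36, 26, 56], col totals [67, 51], n=118
χ² = (22−20.44)²/20.44 + (14−15.56)²/15.56 + (16−14.76)²/14.76 + (10−11.24)²/11.24 + (29−31.80)²/31.80 + (27−24.20)²/24.20 = 1.0843
df = 2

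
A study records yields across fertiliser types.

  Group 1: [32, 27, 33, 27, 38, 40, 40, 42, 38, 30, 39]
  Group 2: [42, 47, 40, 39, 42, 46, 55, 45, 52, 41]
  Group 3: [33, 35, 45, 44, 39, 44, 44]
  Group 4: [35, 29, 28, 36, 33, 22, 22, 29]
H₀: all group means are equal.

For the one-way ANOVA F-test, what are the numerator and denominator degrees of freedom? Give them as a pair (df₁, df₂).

degrees of freedom = [3, 32]

k = 4 groups, N = 36 total
df = (k−1, N−k) = (4−1, 36−4) = (3, 32)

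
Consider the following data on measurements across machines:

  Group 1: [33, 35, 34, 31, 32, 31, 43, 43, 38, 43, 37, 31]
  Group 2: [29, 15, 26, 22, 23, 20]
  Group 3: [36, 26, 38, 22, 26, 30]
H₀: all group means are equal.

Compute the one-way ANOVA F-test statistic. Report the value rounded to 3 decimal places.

test statistic = 13.532

Group means [35.92, 22.50, 29.67], grand mean 31.000
SSB = Σnᵢ(x̄ᵢ−x̄)² = 734.250; SSW = ΣΣ(x−x̄ᵢ)² = 569.750
MSB = 734.250/2 = 367.1250; MSW = 569.750/21 = 27.1310
F = MSB/MSW = 13.5316
df = (2, 21)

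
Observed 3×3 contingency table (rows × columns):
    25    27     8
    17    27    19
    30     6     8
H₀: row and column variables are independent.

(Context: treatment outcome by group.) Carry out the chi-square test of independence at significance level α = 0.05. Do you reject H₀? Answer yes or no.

Row totals [60, 63, 44], col totals [72, 60, 35], n=167
χ² = (25−25.87)²/25.87 + (27−21.56)²/21.56 + (8−12.57)²/12.57 + (17−27.16)²/27.16 + (27−22.63)²/22.63 + (19−13.20)²/13.20 + (30−18.97)²/18.97 + (6−15.81)²/15.81 + (8−9.22)²/9.22 = 22.9168
df = 4
p-value (upper-tail) = 0.00013
At α=0.05: p < α → reject H₀

reject H₀: yes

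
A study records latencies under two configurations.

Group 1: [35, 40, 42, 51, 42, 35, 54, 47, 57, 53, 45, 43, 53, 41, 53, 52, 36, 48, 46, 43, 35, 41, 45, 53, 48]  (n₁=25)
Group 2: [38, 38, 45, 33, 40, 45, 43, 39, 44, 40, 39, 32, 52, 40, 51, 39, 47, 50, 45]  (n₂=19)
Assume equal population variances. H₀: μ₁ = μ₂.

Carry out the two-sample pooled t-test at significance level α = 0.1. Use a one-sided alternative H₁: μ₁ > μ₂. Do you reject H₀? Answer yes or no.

reject H₀: yes

x̄₁=45.520, s₁=6.603, n₁=25
x̄₂=42.105, s₂=5.547, n₂=19
s_p² = [24·6.603² + 18·5.547²]/42 = 38.0959
SE = √(s_p²·(1/25+1/19)) = 1.8785
t = (45.520−42.105)/1.8785 = 1.8178
df = 42
p-value (one-sided, H₁ greater) = 0.03812
At α=0.1: p < α → reject H₀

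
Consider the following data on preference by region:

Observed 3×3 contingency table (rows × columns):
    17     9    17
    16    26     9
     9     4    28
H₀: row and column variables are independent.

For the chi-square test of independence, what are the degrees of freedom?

df = (r−1)(c−1) = (3−1)·(3−1) = 4

degrees of freedom = 4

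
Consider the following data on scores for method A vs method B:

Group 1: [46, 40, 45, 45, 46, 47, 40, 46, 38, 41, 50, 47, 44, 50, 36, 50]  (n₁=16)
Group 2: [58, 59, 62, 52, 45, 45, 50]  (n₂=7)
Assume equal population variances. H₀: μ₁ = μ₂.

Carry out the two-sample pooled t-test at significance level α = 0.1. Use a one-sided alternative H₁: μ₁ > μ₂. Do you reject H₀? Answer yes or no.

reject H₀: no

x̄₁=44.438, s₁=4.305, n₁=16
x̄₂=53.000, s₂=6.831, n₂=7
s_p² = [15·4.305² + 6·6.831²]/21 = 26.5685
SE = √(s_p²·(1/16+1/7)) = 2.3358
t = (44.438−53.000)/2.3358 = -3.6657
df = 21
p-value (one-sided, H₁ greater) = 0.99928
At α=0.1: p ≥ α → fail to reject H₀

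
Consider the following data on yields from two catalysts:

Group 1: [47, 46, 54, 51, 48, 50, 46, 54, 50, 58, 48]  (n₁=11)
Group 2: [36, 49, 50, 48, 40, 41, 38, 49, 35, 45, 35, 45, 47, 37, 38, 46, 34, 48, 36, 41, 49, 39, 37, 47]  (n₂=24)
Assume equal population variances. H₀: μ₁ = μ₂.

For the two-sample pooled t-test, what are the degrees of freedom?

df = n₁ + n₂ − 2 = 11 + 24 − 2 = 33

degrees of freedom = 33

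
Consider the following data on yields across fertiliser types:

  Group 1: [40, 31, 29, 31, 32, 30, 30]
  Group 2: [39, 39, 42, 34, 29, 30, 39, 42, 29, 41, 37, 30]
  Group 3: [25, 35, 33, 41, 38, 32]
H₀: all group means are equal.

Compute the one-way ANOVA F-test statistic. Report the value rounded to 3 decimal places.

test statistic = 1.518

Group means [31.86, 35.92, 34.00], grand mean 34.320
SSB = Σnᵢ(x̄ᵢ−x̄)² = 73.666; SSW = ΣΣ(x−x̄ᵢ)² = 533.774
MSB = 73.666/2 = 36.8331; MSW = 533.774/22 = 24.2624
F = MSB/MSW = 1.5181
df = (2, 22)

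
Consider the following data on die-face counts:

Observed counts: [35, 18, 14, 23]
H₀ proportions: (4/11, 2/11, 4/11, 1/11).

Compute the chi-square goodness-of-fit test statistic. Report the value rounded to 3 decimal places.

n = 90; E_i = n·p_i = [32.73, 16.36, 32.73, 8.18]
χ² = (35−32.73)²/32.73 + (18−16.36)²/16.36 + (14−32.73)²/32.73 + (23−8.18)²/8.18 = 37.8750
df = 3

test statistic = 37.875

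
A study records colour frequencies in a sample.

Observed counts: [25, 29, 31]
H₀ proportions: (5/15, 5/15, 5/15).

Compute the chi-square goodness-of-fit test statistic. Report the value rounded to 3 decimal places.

test statistic = 0.659

n = 85; E_i = n·p_i = [28.33, 28.33, 28.33]
χ² = (25−28.33)²/28.33 + (29−28.33)²/28.33 + (31−28.33)²/28.33 = 0.6588
df = 2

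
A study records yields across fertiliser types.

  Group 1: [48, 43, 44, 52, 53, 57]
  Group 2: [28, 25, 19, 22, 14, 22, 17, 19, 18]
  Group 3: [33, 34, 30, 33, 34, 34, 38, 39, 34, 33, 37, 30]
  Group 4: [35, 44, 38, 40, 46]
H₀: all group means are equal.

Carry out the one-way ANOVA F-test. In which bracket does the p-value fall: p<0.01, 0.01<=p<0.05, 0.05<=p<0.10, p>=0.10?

Group means [49.50, 20.44, 34.08, 40.60], grand mean 34.156
SSB = Σnᵢ(x̄ᵢ−x̄)² = 3312.380; SSW = ΣΣ(x−x̄ᵢ)² = 459.839
MSB = 3312.380/3 = 1104.1266; MSW = 459.839/28 = 16.4228
F = MSB/MSW = 67.2313
df = (3, 28)
p-value (upper-tail) = 0.00000
→ bracket: p<0.01

p-value bracket: p<0.01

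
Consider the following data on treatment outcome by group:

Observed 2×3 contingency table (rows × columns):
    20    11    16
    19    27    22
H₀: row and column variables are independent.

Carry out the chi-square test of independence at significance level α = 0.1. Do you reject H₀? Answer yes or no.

Row totals [47, 68], col totals [39, 38, 38], n=115
χ² = (20−15.94)²/15.94 + (11−15.53)²/15.53 + (16−15.53)²/15.53 + (19−23.06)²/23.06 + (27−22.47)²/22.47 + (22−22.47)²/22.47 = 4.0087
df = 2
p-value (upper-tail) = 0.13474
At α=0.1: p ≥ α → fail to reject H₀

reject H₀: no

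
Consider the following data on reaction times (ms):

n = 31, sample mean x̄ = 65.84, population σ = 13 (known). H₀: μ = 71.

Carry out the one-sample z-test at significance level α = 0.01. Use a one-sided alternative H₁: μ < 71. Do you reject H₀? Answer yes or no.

reject H₀: no

SE = σ/√n = 13/√31 = 2.3349
z = (x̄−μ₀)/SE = (65.84−71)/2.3349 = -2.2100
p-value (one-sided, H₁ less) = 0.01355
At α=0.01: p ≥ α → fail to reject H₀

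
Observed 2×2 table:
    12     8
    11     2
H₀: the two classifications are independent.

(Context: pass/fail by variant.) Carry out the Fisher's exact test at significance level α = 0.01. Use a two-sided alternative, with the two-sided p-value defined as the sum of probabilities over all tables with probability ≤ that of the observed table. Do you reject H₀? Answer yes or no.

reject H₀: no

Margins: r₁=20, r₂=13, c₁=23, c₂=10, n=33
p_obs = C(20,12)·C(13,11)/C(33,23); sum pmf over tables with pmf ≤ p_obs
p-value (two-sided) = 0.24549
At α=0.01: p ≥ α → fail to reject H₀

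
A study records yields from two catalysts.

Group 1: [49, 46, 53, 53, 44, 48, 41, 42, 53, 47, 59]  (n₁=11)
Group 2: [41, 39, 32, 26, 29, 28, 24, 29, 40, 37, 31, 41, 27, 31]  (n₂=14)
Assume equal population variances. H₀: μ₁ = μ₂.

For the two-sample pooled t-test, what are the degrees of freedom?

degrees of freedom = 23

df = n₁ + n₂ − 2 = 11 + 14 − 2 = 23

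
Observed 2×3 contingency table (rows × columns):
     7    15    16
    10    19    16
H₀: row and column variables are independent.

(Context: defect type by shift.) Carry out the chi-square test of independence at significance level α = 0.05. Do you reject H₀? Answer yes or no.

reject H₀: no

Row totals [38, 45], col totals [17, 34, 32], n=83
χ² = (7−7.78)²/7.78 + (15−15.57)²/15.57 + (16−14.65)²/14.65 + (10−9.22)²/9.22 + (19−18.43)²/18.43 + (16−17.35)²/17.35 = 0.4126
df = 2
p-value (upper-tail) = 0.81360
At α=0.05: p ≥ α → fail to reject H₀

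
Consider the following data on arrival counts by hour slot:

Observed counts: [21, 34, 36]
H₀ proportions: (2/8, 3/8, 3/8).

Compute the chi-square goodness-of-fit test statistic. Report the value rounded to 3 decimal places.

n = 91; E_i = n·p_i = [22.75, 34.12, 34.12]
χ² = (21−22.75)²/22.75 + (34−34.12)²/34.12 + (36−34.12)²/34.12 = 0.2381
df = 2

test statistic = 0.238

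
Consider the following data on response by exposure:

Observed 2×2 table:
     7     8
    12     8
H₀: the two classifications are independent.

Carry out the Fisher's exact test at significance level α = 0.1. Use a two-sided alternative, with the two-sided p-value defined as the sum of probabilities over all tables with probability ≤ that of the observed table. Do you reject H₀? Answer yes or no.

Margins: r₁=15, r₂=20, c₁=19, c₂=16, n=35
p_obs = C(15,7)·C(20,12)/C(35,19); sum pmf over tables with pmf ≤ p_obs
p-value (two-sided) = 0.50602
At α=0.1: p ≥ α → fail to reject H₀

reject H₀: no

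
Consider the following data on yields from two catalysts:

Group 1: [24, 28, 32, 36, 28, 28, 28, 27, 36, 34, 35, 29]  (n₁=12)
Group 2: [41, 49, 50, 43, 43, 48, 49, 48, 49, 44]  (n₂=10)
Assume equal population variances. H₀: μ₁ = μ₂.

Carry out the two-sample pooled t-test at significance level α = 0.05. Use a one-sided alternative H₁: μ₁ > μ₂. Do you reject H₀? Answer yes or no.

x̄₁=30.417, s₁=4.010, n₁=12
x̄₂=46.400, s₂=3.273, n₂=10
s_p² = [11·4.010² + 9·3.273²]/20 = 13.6658
SE = √(s_p²·(1/12+1/10)) = 1.5828
t = (30.417−46.400)/1.5828 = -10.0978
df = 20
p-value (one-sided, H₁ greater) = 1.00000
At α=0.05: p ≥ α → fail to reject H₀

reject H₀: no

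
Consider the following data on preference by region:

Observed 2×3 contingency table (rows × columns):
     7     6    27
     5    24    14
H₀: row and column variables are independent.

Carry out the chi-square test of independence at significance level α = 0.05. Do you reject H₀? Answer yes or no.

reject H₀: yes

Row totals [40, 43], col totals [12, 30, 41], n=83
χ² = (7−5.78)²/5.78 + (6−14.46)²/14.46 + (27−19.76)²/19.76 + (5−6.22)²/6.22 + (24−15.54)²/15.54 + (14−21.24)²/21.24 = 15.1667
df = 2
p-value (upper-tail) = 0.00051
At α=0.05: p < α → reject H₀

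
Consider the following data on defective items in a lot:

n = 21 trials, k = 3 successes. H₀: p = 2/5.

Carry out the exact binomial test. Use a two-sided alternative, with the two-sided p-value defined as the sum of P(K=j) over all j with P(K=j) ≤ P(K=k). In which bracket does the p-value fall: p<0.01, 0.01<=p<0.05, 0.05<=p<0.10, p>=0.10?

p-value bracket: 0.01<=p<0.05

Exact binomial: n=21, k=3, p₀=2/5=0.4000
P(X=j) = C(n,j)·p₀^j·(1−p₀)^(n−j); p = Σ P(X=j) over j with P(X=j) ≤ P(X=3)
p-value (two-sided) = 0.01457
→ bracket: 0.01<=p<0.05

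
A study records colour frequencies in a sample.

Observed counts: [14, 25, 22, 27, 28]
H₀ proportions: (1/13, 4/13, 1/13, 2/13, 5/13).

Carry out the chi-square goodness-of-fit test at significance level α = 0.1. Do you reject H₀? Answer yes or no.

reject H₀: yes

n = 116; E_i = n·p_i = [8.92, 35.69, 8.92, 17.85, 44.62]
χ² = (14−8.92)²/8.92 + (25−35.69)²/35.69 + (22−8.92)²/8.92 + (27−17.85)²/17.85 + (28−44.62)²/44.62 = 36.1392
df = 4
p-value (upper-tail) = 0.00000
At α=0.1: p < α → reject H₀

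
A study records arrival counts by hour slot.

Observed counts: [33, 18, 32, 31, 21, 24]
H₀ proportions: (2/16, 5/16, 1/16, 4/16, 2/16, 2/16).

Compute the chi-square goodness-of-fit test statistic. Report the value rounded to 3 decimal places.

n = 159; E_i = n·p_i = [19.88, 49.69, 9.94, 39.75, 19.88, 19.88]
χ² = (33−19.88)²/19.88 + (18−49.69)²/49.69 + (32−9.94)²/9.94 + (31−39.75)²/39.75 + (21−19.88)²/19.88 + (24−19.88)²/19.88 = 80.7031
df = 5

test statistic = 80.703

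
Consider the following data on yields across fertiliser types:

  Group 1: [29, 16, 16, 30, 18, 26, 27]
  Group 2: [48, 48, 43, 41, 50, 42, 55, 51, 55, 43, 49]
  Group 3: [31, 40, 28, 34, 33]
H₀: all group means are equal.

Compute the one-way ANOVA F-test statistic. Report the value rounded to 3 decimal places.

Group means [23.14, 47.73, 33.20], grand mean 37.087
SSB = Σnᵢ(x̄ᵢ−x̄)² = 2681.987; SSW = ΣΣ(x−x̄ᵢ)² = 557.839
MSB = 2681.987/2 = 1340.9936; MSW = 557.839/20 = 27.8919
F = MSB/MSW = 48.0782
df = (2, 20)

test statistic = 48.078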